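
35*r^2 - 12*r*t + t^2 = (-7*r + t)*(-5*r + t)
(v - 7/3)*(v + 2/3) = v^2 - 5*v/3 - 14/9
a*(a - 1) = a^2 - a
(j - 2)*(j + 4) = j^2 + 2*j - 8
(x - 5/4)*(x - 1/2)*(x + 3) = x^3 + 5*x^2/4 - 37*x/8 + 15/8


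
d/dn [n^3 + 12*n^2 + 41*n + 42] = 3*n^2 + 24*n + 41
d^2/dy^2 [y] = 0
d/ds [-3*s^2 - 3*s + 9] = -6*s - 3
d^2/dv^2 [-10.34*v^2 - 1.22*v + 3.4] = -20.6800000000000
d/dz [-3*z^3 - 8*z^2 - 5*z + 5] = -9*z^2 - 16*z - 5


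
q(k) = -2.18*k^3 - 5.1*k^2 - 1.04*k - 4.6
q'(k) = -6.54*k^2 - 10.2*k - 1.04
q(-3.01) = 11.77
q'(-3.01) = -29.59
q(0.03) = -4.64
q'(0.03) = -1.35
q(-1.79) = -6.58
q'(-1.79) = -3.74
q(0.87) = -10.80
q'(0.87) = -14.86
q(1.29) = -19.11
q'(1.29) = -25.08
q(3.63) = -179.85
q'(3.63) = -124.24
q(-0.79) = -5.89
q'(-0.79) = 2.94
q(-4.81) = 125.01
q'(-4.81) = -103.29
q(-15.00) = 6221.00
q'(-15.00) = -1319.54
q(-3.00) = 11.48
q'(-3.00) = -29.30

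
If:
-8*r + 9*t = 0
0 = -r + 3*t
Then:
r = 0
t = 0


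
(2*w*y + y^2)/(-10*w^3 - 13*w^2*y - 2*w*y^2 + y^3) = y/(-5*w^2 - 4*w*y + y^2)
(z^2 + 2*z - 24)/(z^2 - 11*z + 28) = (z + 6)/(z - 7)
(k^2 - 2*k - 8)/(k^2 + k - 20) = (k + 2)/(k + 5)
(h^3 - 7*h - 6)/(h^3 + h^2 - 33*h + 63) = (h^2 + 3*h + 2)/(h^2 + 4*h - 21)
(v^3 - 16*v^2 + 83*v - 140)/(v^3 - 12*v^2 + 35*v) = (v - 4)/v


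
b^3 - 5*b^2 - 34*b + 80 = (b - 8)*(b - 2)*(b + 5)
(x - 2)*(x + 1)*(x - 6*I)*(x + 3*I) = x^4 - x^3 - 3*I*x^3 + 16*x^2 + 3*I*x^2 - 18*x + 6*I*x - 36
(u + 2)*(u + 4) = u^2 + 6*u + 8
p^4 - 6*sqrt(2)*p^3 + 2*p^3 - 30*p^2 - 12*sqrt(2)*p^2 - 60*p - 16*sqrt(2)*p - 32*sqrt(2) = (p + 2)*(p - 8*sqrt(2))*(p + sqrt(2))^2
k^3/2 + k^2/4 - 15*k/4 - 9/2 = (k/2 + 1)*(k - 3)*(k + 3/2)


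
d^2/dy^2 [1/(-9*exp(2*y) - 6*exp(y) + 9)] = 2*(-4*(3*exp(y) + 1)^2*exp(y) + (6*exp(y) + 1)*(3*exp(2*y) + 2*exp(y) - 3))*exp(y)/(3*(3*exp(2*y) + 2*exp(y) - 3)^3)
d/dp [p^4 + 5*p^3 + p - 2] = 4*p^3 + 15*p^2 + 1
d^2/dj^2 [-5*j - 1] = 0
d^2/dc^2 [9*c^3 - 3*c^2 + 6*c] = 54*c - 6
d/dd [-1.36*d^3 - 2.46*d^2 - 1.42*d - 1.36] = -4.08*d^2 - 4.92*d - 1.42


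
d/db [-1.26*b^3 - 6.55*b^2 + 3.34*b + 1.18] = -3.78*b^2 - 13.1*b + 3.34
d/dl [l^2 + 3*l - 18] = 2*l + 3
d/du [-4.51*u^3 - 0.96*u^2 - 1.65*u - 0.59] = -13.53*u^2 - 1.92*u - 1.65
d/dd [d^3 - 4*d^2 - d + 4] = 3*d^2 - 8*d - 1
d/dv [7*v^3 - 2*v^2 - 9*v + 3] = 21*v^2 - 4*v - 9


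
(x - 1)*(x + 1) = x^2 - 1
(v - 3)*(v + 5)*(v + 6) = v^3 + 8*v^2 - 3*v - 90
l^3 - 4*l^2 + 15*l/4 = l*(l - 5/2)*(l - 3/2)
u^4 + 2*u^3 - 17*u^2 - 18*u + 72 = (u - 3)*(u - 2)*(u + 3)*(u + 4)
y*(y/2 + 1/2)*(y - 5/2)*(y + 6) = y^4/2 + 9*y^3/4 - 23*y^2/4 - 15*y/2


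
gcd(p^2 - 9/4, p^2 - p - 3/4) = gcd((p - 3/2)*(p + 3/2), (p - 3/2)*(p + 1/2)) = p - 3/2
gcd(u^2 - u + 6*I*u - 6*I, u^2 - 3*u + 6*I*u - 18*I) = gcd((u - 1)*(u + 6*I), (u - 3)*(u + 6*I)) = u + 6*I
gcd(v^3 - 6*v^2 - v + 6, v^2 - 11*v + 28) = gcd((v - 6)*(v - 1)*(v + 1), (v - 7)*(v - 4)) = 1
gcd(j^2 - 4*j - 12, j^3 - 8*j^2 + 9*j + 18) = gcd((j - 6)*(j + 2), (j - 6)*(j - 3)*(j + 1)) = j - 6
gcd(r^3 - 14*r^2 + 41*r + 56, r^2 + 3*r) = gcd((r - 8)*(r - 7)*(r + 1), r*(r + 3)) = 1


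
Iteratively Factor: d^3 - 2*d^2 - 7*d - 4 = (d - 4)*(d^2 + 2*d + 1) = (d - 4)*(d + 1)*(d + 1)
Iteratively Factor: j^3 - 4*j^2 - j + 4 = (j + 1)*(j^2 - 5*j + 4) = (j - 4)*(j + 1)*(j - 1)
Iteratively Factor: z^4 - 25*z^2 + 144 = (z - 3)*(z^3 + 3*z^2 - 16*z - 48) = (z - 3)*(z + 4)*(z^2 - z - 12) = (z - 3)*(z + 3)*(z + 4)*(z - 4)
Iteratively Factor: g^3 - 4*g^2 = (g - 4)*(g^2) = g*(g - 4)*(g)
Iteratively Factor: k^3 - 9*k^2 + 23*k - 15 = (k - 3)*(k^2 - 6*k + 5) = (k - 3)*(k - 1)*(k - 5)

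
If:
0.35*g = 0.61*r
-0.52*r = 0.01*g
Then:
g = 0.00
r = 0.00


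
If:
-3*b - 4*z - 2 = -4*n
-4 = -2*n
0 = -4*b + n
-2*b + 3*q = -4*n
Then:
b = 1/2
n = 2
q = -7/3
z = 9/8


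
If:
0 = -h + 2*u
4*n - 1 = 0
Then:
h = 2*u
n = 1/4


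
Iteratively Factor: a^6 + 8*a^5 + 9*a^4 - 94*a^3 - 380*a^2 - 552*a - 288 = (a - 4)*(a^5 + 12*a^4 + 57*a^3 + 134*a^2 + 156*a + 72) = (a - 4)*(a + 2)*(a^4 + 10*a^3 + 37*a^2 + 60*a + 36) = (a - 4)*(a + 2)^2*(a^3 + 8*a^2 + 21*a + 18) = (a - 4)*(a + 2)^2*(a + 3)*(a^2 + 5*a + 6) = (a - 4)*(a + 2)^2*(a + 3)^2*(a + 2)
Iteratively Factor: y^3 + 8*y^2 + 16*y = (y + 4)*(y^2 + 4*y) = y*(y + 4)*(y + 4)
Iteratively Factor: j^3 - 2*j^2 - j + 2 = (j - 1)*(j^2 - j - 2) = (j - 1)*(j + 1)*(j - 2)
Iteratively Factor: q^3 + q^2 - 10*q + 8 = (q - 2)*(q^2 + 3*q - 4) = (q - 2)*(q + 4)*(q - 1)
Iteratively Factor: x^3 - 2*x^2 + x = (x - 1)*(x^2 - x) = x*(x - 1)*(x - 1)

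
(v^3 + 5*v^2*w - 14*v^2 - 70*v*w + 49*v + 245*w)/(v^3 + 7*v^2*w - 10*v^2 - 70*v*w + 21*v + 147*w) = (v^2 + 5*v*w - 7*v - 35*w)/(v^2 + 7*v*w - 3*v - 21*w)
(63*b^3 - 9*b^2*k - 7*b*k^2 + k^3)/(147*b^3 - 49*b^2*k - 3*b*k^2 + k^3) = (3*b + k)/(7*b + k)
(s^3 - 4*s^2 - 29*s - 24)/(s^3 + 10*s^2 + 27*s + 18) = (s - 8)/(s + 6)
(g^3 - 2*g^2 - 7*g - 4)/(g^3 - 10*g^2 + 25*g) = (g^3 - 2*g^2 - 7*g - 4)/(g*(g^2 - 10*g + 25))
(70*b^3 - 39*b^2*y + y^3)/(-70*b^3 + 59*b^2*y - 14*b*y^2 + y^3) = (7*b + y)/(-7*b + y)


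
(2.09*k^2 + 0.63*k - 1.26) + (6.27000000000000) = 2.09*k^2 + 0.63*k + 5.01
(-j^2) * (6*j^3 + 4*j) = -6*j^5 - 4*j^3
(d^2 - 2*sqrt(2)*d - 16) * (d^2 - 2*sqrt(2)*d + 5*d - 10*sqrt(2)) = d^4 - 4*sqrt(2)*d^3 + 5*d^3 - 20*sqrt(2)*d^2 - 8*d^2 - 40*d + 32*sqrt(2)*d + 160*sqrt(2)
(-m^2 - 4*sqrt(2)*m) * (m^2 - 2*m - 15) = -m^4 - 4*sqrt(2)*m^3 + 2*m^3 + 8*sqrt(2)*m^2 + 15*m^2 + 60*sqrt(2)*m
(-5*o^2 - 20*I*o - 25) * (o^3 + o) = -5*o^5 - 20*I*o^4 - 30*o^3 - 20*I*o^2 - 25*o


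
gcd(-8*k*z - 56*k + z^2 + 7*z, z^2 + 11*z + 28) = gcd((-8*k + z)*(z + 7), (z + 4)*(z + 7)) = z + 7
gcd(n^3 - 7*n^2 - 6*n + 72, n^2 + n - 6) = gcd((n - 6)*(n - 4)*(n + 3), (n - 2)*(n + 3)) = n + 3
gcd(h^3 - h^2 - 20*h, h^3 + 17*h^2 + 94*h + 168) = h + 4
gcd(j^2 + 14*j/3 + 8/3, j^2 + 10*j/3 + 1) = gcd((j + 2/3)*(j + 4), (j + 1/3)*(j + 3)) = 1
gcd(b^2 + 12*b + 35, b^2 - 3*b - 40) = b + 5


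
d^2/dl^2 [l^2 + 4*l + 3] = 2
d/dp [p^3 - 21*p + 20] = 3*p^2 - 21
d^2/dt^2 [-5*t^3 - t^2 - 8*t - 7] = -30*t - 2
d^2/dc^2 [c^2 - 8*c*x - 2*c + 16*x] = 2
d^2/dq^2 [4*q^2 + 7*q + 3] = 8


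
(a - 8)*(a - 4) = a^2 - 12*a + 32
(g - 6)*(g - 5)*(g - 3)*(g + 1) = g^4 - 13*g^3 + 49*g^2 - 27*g - 90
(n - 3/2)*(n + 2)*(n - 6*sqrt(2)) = n^3 - 6*sqrt(2)*n^2 + n^2/2 - 3*sqrt(2)*n - 3*n + 18*sqrt(2)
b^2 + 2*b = b*(b + 2)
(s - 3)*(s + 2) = s^2 - s - 6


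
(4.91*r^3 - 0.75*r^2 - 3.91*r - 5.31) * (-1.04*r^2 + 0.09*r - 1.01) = -5.1064*r^5 + 1.2219*r^4 - 0.960199999999999*r^3 + 5.928*r^2 + 3.4712*r + 5.3631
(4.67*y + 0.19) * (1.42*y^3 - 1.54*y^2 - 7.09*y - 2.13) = 6.6314*y^4 - 6.922*y^3 - 33.4029*y^2 - 11.2942*y - 0.4047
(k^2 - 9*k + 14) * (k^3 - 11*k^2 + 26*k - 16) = k^5 - 20*k^4 + 139*k^3 - 404*k^2 + 508*k - 224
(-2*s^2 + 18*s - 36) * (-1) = 2*s^2 - 18*s + 36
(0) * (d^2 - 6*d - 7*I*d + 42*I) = 0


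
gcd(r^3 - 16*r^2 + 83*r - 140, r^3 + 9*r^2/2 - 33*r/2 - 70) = r - 4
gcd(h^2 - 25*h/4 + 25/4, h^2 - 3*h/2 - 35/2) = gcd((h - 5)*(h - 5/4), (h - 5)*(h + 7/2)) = h - 5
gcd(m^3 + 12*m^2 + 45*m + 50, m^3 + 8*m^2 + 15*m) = m + 5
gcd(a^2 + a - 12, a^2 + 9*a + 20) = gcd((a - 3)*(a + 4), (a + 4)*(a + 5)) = a + 4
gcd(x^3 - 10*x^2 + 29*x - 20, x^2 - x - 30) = 1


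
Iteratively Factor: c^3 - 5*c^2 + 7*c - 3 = (c - 1)*(c^2 - 4*c + 3) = (c - 1)^2*(c - 3)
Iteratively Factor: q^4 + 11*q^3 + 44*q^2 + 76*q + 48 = (q + 2)*(q^3 + 9*q^2 + 26*q + 24) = (q + 2)^2*(q^2 + 7*q + 12) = (q + 2)^2*(q + 3)*(q + 4)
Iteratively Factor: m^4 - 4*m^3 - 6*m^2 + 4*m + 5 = (m + 1)*(m^3 - 5*m^2 - m + 5) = (m + 1)^2*(m^2 - 6*m + 5) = (m - 1)*(m + 1)^2*(m - 5)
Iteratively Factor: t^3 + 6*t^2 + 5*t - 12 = (t - 1)*(t^2 + 7*t + 12) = (t - 1)*(t + 3)*(t + 4)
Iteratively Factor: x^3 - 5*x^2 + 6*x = (x - 3)*(x^2 - 2*x) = x*(x - 3)*(x - 2)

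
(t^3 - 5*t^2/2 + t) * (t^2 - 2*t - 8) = t^5 - 9*t^4/2 - 2*t^3 + 18*t^2 - 8*t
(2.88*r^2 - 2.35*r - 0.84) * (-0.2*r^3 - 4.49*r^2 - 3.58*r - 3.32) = -0.576*r^5 - 12.4612*r^4 + 0.4091*r^3 + 2.623*r^2 + 10.8092*r + 2.7888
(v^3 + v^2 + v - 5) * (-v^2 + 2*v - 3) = -v^5 + v^4 - 2*v^3 + 4*v^2 - 13*v + 15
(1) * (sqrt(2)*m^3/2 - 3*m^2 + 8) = sqrt(2)*m^3/2 - 3*m^2 + 8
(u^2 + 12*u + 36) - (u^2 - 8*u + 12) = 20*u + 24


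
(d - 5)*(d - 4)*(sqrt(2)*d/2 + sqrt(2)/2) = sqrt(2)*d^3/2 - 4*sqrt(2)*d^2 + 11*sqrt(2)*d/2 + 10*sqrt(2)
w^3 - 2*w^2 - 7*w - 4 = (w - 4)*(w + 1)^2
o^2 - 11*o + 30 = (o - 6)*(o - 5)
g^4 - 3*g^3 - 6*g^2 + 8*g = g*(g - 4)*(g - 1)*(g + 2)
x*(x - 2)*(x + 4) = x^3 + 2*x^2 - 8*x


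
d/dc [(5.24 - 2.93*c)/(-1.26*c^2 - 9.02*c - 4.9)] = (-3.6918*c^2 + 13.2048*c + 61.6218)/(1.5876*c^4 + 22.7304*c^3 + 93.7084*c^2 + 88.396*c + 24.01)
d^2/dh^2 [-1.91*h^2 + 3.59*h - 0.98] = -3.82000000000000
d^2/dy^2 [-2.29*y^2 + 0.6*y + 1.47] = -4.58000000000000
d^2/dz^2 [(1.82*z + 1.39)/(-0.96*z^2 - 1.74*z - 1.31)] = (-(1.82*z + 1.39)*(1.92*z + 1.74)*(3.84*z + 3.48) + (10.4832*z + 9.0024)*(0.96*z^2 + 1.74*z + 1.31))/(0.96*z^2 + 1.74*z + 1.31)^3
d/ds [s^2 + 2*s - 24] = 2*s + 2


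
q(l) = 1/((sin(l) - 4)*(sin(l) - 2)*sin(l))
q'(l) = -cos(l)/((sin(l) - 4)*(sin(l) - 2)*sin(l)^2) - cos(l)/((sin(l) - 4)*(sin(l) - 2)^2*sin(l)) - cos(l)/((sin(l) - 4)^2*(sin(l) - 2)*sin(l))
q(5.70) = -0.16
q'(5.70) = -0.32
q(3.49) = -0.29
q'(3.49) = 0.97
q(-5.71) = 0.37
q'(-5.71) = -0.27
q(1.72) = 0.33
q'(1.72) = -0.02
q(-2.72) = -0.23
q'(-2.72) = 0.65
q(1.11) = 0.33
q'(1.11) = 0.02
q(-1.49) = -0.07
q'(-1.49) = -0.01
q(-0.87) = -0.10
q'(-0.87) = -0.12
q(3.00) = 0.99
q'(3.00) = 6.15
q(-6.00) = 0.56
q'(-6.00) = -1.46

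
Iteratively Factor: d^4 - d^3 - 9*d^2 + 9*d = (d - 1)*(d^3 - 9*d) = (d - 3)*(d - 1)*(d^2 + 3*d) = d*(d - 3)*(d - 1)*(d + 3)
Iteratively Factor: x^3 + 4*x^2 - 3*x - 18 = (x - 2)*(x^2 + 6*x + 9) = (x - 2)*(x + 3)*(x + 3)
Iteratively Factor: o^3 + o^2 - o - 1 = (o + 1)*(o^2 - 1) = (o + 1)^2*(o - 1)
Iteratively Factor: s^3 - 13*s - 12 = (s + 3)*(s^2 - 3*s - 4) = (s + 1)*(s + 3)*(s - 4)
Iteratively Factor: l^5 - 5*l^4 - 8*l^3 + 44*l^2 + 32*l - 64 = (l + 2)*(l^4 - 7*l^3 + 6*l^2 + 32*l - 32) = (l + 2)^2*(l^3 - 9*l^2 + 24*l - 16) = (l - 4)*(l + 2)^2*(l^2 - 5*l + 4) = (l - 4)^2*(l + 2)^2*(l - 1)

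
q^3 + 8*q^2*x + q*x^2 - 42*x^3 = (q - 2*x)*(q + 3*x)*(q + 7*x)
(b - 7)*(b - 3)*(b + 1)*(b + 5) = b^4 - 4*b^3 - 34*b^2 + 76*b + 105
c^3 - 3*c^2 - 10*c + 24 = (c - 4)*(c - 2)*(c + 3)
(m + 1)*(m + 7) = m^2 + 8*m + 7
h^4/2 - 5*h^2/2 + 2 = (h/2 + 1/2)*(h - 2)*(h - 1)*(h + 2)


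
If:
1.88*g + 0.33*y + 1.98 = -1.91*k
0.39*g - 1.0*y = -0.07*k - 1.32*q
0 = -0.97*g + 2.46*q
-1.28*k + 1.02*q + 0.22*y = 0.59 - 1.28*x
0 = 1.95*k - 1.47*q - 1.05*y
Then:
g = -0.53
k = -0.43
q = -0.21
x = 0.28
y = -0.51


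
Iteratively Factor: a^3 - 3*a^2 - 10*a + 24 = (a - 2)*(a^2 - a - 12) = (a - 2)*(a + 3)*(a - 4)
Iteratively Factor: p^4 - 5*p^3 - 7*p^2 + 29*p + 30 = (p - 3)*(p^3 - 2*p^2 - 13*p - 10) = (p - 3)*(p + 2)*(p^2 - 4*p - 5) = (p - 3)*(p + 1)*(p + 2)*(p - 5)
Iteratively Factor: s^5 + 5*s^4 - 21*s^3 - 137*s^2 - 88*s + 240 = (s + 4)*(s^4 + s^3 - 25*s^2 - 37*s + 60) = (s - 1)*(s + 4)*(s^3 + 2*s^2 - 23*s - 60) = (s - 1)*(s + 3)*(s + 4)*(s^2 - s - 20) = (s - 1)*(s + 3)*(s + 4)^2*(s - 5)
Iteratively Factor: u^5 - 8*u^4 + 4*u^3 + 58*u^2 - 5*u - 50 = (u - 5)*(u^4 - 3*u^3 - 11*u^2 + 3*u + 10) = (u - 5)*(u + 1)*(u^3 - 4*u^2 - 7*u + 10) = (u - 5)*(u - 1)*(u + 1)*(u^2 - 3*u - 10) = (u - 5)^2*(u - 1)*(u + 1)*(u + 2)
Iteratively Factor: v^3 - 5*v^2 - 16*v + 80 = (v + 4)*(v^2 - 9*v + 20) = (v - 4)*(v + 4)*(v - 5)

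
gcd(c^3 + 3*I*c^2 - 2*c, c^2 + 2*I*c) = c^2 + 2*I*c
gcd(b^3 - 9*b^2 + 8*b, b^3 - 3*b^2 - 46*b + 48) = b^2 - 9*b + 8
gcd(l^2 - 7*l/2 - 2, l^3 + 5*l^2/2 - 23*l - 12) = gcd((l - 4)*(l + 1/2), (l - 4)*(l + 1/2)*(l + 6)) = l^2 - 7*l/2 - 2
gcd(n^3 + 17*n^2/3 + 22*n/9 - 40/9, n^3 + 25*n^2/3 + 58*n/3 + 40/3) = n^2 + 19*n/3 + 20/3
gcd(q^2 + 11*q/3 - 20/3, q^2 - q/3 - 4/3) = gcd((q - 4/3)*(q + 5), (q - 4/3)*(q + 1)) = q - 4/3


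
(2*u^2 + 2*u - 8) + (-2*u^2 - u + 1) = u - 7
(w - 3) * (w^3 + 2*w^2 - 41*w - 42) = w^4 - w^3 - 47*w^2 + 81*w + 126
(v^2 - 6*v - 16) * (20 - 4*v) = -4*v^3 + 44*v^2 - 56*v - 320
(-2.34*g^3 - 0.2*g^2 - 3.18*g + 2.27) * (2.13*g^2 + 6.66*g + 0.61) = -4.9842*g^5 - 16.0104*g^4 - 9.5328*g^3 - 16.4657*g^2 + 13.1784*g + 1.3847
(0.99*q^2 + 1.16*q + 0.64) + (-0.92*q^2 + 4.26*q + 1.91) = 0.07*q^2 + 5.42*q + 2.55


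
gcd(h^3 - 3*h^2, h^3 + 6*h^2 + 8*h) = h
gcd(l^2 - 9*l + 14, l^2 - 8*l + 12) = l - 2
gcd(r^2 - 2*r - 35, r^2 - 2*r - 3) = 1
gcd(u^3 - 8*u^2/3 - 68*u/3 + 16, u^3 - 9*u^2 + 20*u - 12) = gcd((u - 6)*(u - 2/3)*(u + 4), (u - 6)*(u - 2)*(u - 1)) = u - 6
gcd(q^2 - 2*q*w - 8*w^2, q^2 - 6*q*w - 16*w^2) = q + 2*w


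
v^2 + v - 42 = (v - 6)*(v + 7)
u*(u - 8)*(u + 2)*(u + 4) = u^4 - 2*u^3 - 40*u^2 - 64*u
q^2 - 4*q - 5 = (q - 5)*(q + 1)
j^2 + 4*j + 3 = (j + 1)*(j + 3)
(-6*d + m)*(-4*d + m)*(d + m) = 24*d^3 + 14*d^2*m - 9*d*m^2 + m^3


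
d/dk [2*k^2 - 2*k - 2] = 4*k - 2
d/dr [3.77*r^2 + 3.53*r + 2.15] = 7.54*r + 3.53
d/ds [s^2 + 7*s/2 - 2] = 2*s + 7/2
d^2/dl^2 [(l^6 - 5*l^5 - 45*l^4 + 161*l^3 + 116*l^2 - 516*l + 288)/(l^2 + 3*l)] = 6*(2*l^8 + 10*l^7 - 25*l^6 - 225*l^5 - 405*l^4 + 195*l^3 + 288*l^2 + 864*l + 864)/(l^3*(l^3 + 9*l^2 + 27*l + 27))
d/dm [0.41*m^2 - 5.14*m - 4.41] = 0.82*m - 5.14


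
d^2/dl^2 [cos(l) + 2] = -cos(l)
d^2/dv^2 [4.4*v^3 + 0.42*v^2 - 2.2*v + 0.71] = 26.4*v + 0.84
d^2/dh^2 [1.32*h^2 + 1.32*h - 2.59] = 2.64000000000000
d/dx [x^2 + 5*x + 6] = 2*x + 5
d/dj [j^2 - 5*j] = 2*j - 5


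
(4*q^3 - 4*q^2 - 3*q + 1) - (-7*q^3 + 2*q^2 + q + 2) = 11*q^3 - 6*q^2 - 4*q - 1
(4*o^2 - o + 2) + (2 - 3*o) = 4*o^2 - 4*o + 4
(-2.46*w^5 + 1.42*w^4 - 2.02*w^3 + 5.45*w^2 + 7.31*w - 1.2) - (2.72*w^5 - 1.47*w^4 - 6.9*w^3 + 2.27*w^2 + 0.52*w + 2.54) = -5.18*w^5 + 2.89*w^4 + 4.88*w^3 + 3.18*w^2 + 6.79*w - 3.74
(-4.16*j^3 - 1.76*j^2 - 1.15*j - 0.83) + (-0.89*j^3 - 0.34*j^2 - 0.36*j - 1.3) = -5.05*j^3 - 2.1*j^2 - 1.51*j - 2.13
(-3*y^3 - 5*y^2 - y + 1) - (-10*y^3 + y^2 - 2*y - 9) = 7*y^3 - 6*y^2 + y + 10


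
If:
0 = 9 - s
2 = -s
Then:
No Solution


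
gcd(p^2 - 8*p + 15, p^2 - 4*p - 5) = p - 5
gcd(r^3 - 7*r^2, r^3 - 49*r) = r^2 - 7*r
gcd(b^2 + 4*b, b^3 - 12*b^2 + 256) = b + 4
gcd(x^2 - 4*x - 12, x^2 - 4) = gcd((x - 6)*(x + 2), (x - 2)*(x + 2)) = x + 2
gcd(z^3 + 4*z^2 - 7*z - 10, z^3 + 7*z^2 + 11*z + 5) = z^2 + 6*z + 5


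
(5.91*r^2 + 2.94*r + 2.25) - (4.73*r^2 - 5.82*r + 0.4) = 1.18*r^2 + 8.76*r + 1.85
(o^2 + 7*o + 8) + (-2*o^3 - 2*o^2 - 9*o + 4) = -2*o^3 - o^2 - 2*o + 12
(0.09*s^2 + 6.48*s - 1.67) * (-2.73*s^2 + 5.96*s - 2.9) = -0.2457*s^4 - 17.154*s^3 + 42.9189*s^2 - 28.7452*s + 4.843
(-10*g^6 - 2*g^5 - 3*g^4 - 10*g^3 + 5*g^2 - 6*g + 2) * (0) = 0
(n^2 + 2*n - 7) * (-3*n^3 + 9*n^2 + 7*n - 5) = -3*n^5 + 3*n^4 + 46*n^3 - 54*n^2 - 59*n + 35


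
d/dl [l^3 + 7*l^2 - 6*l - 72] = 3*l^2 + 14*l - 6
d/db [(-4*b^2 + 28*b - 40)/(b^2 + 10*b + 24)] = 4*(-17*b^2 - 28*b + 268)/(b^4 + 20*b^3 + 148*b^2 + 480*b + 576)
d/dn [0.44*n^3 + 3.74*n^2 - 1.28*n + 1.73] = 1.32*n^2 + 7.48*n - 1.28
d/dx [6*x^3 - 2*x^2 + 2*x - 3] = 18*x^2 - 4*x + 2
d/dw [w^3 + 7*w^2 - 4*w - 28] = 3*w^2 + 14*w - 4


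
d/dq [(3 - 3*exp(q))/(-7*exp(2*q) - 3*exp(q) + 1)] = 3*((1 - exp(q))*(14*exp(q) + 3) + 7*exp(2*q) + 3*exp(q) - 1)*exp(q)/(7*exp(2*q) + 3*exp(q) - 1)^2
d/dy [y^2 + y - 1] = 2*y + 1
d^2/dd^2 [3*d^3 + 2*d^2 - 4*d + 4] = 18*d + 4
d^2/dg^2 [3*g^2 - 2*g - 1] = 6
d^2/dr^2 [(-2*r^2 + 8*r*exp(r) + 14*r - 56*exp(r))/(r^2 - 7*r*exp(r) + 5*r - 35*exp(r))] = 2*((-(7*r*exp(r) + 49*exp(r) - 2)*(r^2 - 4*r*exp(r) - 7*r + 28*exp(r)) + 2*(4*r*exp(r) - 2*r - 24*exp(r) + 7)*(7*r*exp(r) - 2*r + 42*exp(r) - 5))*(r^2 - 7*r*exp(r) + 5*r - 35*exp(r)) + 2*(2*r*exp(r) - 10*exp(r) - 1)*(r^2 - 7*r*exp(r) + 5*r - 35*exp(r))^2 - 2*(r^2 - 4*r*exp(r) - 7*r + 28*exp(r))*(7*r*exp(r) - 2*r + 42*exp(r) - 5)^2)/(r^2 - 7*r*exp(r) + 5*r - 35*exp(r))^3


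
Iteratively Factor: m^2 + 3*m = (m + 3)*(m)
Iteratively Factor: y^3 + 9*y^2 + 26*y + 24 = (y + 2)*(y^2 + 7*y + 12) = (y + 2)*(y + 4)*(y + 3)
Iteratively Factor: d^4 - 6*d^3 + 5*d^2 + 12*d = (d - 3)*(d^3 - 3*d^2 - 4*d) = d*(d - 3)*(d^2 - 3*d - 4) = d*(d - 3)*(d + 1)*(d - 4)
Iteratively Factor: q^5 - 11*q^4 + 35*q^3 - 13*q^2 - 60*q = (q)*(q^4 - 11*q^3 + 35*q^2 - 13*q - 60) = q*(q + 1)*(q^3 - 12*q^2 + 47*q - 60) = q*(q - 3)*(q + 1)*(q^2 - 9*q + 20) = q*(q - 4)*(q - 3)*(q + 1)*(q - 5)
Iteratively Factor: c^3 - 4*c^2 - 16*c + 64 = (c - 4)*(c^2 - 16) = (c - 4)^2*(c + 4)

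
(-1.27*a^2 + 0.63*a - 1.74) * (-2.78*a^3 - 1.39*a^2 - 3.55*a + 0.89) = 3.5306*a^5 + 0.0139*a^4 + 8.47*a^3 - 0.9482*a^2 + 6.7377*a - 1.5486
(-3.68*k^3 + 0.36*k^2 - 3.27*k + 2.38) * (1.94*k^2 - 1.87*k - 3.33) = -7.1392*k^5 + 7.58*k^4 + 5.2374*k^3 + 9.5333*k^2 + 6.4385*k - 7.9254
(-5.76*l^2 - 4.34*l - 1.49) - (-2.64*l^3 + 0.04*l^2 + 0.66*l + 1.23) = 2.64*l^3 - 5.8*l^2 - 5.0*l - 2.72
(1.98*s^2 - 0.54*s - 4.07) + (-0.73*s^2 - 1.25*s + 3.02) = 1.25*s^2 - 1.79*s - 1.05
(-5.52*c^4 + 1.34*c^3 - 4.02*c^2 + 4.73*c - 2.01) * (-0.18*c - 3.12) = 0.9936*c^5 + 16.9812*c^4 - 3.4572*c^3 + 11.691*c^2 - 14.3958*c + 6.2712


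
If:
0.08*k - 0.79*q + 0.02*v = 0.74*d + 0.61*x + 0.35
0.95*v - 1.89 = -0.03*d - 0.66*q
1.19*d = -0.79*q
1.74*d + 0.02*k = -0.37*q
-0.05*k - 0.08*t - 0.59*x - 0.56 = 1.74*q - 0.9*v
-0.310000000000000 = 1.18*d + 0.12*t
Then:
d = -0.15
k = 9.01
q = 0.23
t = -1.08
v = 1.83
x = 0.56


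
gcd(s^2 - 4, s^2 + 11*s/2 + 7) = s + 2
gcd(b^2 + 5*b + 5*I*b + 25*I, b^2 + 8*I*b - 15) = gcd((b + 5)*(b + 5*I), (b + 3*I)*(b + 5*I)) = b + 5*I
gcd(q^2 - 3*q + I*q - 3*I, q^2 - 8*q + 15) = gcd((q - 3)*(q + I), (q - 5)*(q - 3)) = q - 3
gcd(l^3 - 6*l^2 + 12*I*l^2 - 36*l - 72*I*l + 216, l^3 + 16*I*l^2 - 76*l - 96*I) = l + 6*I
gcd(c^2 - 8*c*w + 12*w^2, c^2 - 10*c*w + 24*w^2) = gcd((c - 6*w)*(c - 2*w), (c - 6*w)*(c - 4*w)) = -c + 6*w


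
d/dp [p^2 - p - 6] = 2*p - 1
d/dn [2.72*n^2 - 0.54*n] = 5.44*n - 0.54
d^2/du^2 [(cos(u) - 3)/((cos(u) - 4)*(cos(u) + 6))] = (14*(1 - cos(u)^2)^2 - cos(u)^5 - 124*cos(u)^3 + 262*cos(u)^2 - 324*cos(u) - 86)/((cos(u) - 4)^3*(cos(u) + 6)^3)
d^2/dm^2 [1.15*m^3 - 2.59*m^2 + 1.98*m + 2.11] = 6.9*m - 5.18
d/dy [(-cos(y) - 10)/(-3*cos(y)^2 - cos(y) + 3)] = (-3*sin(y)^2 + 60*cos(y) + 16)*sin(y)/(-3*sin(y)^2 + cos(y))^2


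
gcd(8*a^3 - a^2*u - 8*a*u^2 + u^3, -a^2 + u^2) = -a^2 + u^2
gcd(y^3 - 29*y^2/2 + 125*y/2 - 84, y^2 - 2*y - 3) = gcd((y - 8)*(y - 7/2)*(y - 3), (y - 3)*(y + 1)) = y - 3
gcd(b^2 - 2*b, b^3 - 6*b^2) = b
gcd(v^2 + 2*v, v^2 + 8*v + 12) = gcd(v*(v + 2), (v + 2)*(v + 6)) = v + 2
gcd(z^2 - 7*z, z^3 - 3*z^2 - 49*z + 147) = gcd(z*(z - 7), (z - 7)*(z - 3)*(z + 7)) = z - 7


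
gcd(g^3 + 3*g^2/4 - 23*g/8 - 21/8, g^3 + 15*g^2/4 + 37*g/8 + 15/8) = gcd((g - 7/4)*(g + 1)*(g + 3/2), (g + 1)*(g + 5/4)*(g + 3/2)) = g^2 + 5*g/2 + 3/2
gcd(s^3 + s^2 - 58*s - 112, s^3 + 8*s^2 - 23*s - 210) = s + 7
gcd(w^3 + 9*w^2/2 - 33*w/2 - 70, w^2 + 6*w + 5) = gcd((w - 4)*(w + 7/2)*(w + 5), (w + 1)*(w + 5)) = w + 5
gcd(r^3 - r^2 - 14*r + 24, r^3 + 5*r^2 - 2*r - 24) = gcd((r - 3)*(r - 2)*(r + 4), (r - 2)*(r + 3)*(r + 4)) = r^2 + 2*r - 8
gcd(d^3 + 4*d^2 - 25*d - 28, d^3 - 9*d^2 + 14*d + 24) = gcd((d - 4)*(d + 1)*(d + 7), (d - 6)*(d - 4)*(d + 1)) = d^2 - 3*d - 4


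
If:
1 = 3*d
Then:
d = 1/3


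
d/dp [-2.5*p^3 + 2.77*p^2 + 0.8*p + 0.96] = -7.5*p^2 + 5.54*p + 0.8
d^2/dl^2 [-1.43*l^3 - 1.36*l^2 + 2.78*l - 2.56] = -8.58*l - 2.72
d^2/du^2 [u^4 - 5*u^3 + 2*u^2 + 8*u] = 12*u^2 - 30*u + 4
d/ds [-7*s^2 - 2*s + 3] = -14*s - 2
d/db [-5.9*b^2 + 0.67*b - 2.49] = 0.67 - 11.8*b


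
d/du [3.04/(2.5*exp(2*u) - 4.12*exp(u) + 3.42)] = (12.5248 - 15.2*exp(u))*exp(u)/(2.5*exp(2*u) - 4.12*exp(u) + 3.42)^2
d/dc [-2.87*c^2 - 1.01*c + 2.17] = -5.74*c - 1.01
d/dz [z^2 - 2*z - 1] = 2*z - 2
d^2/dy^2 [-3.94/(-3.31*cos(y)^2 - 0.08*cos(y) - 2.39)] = (-172.668136*(1 - cos(y)^2)^2 - 3.129936*cos(y)^3 + 38.3165*cos(y)^2 + 7.0132*cos(y) + 110.380676)/(3.31*cos(y)^2 + 0.08*cos(y) + 2.39)^3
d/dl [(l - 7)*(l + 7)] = 2*l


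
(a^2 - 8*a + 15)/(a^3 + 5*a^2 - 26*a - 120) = (a - 3)/(a^2 + 10*a + 24)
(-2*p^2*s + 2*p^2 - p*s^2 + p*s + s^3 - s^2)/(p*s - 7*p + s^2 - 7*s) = (-2*p*s + 2*p + s^2 - s)/(s - 7)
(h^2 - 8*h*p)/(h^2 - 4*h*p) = (h - 8*p)/(h - 4*p)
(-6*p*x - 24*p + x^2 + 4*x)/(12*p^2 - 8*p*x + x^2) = (x + 4)/(-2*p + x)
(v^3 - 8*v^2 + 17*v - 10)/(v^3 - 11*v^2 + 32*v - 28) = (v^2 - 6*v + 5)/(v^2 - 9*v + 14)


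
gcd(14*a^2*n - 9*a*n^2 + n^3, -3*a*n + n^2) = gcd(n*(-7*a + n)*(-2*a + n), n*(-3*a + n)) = n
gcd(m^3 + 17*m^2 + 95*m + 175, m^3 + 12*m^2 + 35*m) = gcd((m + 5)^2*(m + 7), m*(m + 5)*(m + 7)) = m^2 + 12*m + 35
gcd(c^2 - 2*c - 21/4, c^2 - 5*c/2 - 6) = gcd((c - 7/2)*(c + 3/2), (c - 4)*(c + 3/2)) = c + 3/2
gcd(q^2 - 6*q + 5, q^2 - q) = q - 1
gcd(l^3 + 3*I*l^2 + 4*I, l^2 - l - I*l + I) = l - I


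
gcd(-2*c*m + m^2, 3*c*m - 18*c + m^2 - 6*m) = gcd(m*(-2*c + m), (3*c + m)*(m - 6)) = 1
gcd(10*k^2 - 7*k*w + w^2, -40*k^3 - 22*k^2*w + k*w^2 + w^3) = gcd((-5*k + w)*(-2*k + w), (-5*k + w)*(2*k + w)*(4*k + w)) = -5*k + w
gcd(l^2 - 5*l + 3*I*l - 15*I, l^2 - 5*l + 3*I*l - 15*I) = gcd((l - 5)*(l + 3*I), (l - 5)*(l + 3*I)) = l^2 + l*(-5 + 3*I) - 15*I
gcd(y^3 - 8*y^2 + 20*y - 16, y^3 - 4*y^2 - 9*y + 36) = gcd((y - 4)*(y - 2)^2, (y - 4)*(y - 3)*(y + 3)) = y - 4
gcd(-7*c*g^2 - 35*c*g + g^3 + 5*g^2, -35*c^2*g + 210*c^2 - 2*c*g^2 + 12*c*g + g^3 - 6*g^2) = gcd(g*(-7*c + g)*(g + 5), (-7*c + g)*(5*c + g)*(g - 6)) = 7*c - g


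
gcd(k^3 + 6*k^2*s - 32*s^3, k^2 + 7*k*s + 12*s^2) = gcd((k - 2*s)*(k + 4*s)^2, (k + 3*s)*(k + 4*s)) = k + 4*s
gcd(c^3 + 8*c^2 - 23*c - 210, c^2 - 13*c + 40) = c - 5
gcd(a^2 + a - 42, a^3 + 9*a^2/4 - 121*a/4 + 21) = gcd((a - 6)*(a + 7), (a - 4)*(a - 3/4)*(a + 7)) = a + 7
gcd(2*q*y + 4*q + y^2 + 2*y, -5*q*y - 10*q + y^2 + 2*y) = y + 2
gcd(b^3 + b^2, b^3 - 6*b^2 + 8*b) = b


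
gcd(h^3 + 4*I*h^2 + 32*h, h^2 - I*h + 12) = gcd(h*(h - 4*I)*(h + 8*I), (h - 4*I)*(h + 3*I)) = h - 4*I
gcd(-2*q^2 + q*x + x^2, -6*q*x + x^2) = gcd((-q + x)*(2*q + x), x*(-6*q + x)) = 1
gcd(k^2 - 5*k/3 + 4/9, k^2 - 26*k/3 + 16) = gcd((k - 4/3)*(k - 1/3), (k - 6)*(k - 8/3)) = 1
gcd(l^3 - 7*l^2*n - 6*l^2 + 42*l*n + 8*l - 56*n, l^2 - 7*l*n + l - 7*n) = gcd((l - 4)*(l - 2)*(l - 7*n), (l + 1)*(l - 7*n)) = l - 7*n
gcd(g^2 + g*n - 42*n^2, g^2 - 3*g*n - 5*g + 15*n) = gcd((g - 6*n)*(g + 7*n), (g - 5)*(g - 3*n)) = 1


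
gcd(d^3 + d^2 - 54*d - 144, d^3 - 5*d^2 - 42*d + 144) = d^2 - 2*d - 48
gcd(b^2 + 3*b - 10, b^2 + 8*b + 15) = b + 5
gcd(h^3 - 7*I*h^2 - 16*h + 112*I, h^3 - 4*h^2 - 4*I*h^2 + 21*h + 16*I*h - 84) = h^2 + h*(-4 - 7*I) + 28*I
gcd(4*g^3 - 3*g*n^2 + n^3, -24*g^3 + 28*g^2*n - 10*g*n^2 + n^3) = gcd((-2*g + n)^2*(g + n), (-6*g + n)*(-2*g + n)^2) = 4*g^2 - 4*g*n + n^2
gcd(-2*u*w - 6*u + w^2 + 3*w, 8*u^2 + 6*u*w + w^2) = 1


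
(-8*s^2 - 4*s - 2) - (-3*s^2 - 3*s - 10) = -5*s^2 - s + 8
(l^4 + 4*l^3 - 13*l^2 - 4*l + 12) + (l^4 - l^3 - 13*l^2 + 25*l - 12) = 2*l^4 + 3*l^3 - 26*l^2 + 21*l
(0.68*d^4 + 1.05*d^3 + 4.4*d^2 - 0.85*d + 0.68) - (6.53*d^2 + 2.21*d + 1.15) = 0.68*d^4 + 1.05*d^3 - 2.13*d^2 - 3.06*d - 0.47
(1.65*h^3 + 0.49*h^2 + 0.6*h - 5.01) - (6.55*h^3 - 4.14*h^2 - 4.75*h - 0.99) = -4.9*h^3 + 4.63*h^2 + 5.35*h - 4.02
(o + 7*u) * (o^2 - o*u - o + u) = o^3 + 6*o^2*u - o^2 - 7*o*u^2 - 6*o*u + 7*u^2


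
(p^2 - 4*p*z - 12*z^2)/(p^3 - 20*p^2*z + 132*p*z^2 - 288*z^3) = (p + 2*z)/(p^2 - 14*p*z + 48*z^2)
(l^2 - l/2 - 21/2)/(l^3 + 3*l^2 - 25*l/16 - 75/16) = 8*(2*l - 7)/(16*l^2 - 25)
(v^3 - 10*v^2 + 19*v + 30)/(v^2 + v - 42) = (v^2 - 4*v - 5)/(v + 7)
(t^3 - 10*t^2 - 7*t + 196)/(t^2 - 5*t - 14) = (t^2 - 3*t - 28)/(t + 2)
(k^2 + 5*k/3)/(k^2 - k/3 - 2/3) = k*(3*k + 5)/(3*k^2 - k - 2)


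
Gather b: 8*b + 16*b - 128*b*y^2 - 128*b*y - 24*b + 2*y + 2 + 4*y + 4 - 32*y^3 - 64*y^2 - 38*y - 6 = b*(-128*y^2 - 128*y) - 32*y^3 - 64*y^2 - 32*y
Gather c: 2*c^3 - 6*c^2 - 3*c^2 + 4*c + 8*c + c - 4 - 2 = 2*c^3 - 9*c^2 + 13*c - 6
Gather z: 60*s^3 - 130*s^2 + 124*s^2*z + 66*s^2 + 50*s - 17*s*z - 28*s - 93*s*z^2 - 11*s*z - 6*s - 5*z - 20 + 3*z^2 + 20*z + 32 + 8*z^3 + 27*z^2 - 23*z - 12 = 60*s^3 - 64*s^2 + 16*s + 8*z^3 + z^2*(30 - 93*s) + z*(124*s^2 - 28*s - 8)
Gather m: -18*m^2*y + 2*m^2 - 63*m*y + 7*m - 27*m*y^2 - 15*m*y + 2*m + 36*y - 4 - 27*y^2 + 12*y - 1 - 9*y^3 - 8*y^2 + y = m^2*(2 - 18*y) + m*(-27*y^2 - 78*y + 9) - 9*y^3 - 35*y^2 + 49*y - 5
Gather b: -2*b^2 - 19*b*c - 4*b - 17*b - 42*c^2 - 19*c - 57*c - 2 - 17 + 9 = -2*b^2 + b*(-19*c - 21) - 42*c^2 - 76*c - 10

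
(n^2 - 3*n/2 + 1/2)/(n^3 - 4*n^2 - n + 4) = (n - 1/2)/(n^2 - 3*n - 4)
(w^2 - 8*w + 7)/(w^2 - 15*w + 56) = (w - 1)/(w - 8)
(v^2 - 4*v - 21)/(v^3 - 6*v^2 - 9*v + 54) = (v - 7)/(v^2 - 9*v + 18)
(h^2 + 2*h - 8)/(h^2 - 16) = (h - 2)/(h - 4)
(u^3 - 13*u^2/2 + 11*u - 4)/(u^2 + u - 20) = (u^2 - 5*u/2 + 1)/(u + 5)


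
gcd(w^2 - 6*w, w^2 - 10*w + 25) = 1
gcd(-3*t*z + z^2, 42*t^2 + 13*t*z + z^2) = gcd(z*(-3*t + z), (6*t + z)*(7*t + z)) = 1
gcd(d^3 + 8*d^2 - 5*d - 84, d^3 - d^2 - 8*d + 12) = 1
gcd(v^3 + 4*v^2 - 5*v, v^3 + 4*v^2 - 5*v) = v^3 + 4*v^2 - 5*v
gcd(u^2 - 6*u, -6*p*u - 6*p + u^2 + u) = 1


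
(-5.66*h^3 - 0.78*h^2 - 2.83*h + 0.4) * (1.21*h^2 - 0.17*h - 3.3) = -6.8486*h^5 + 0.0184000000000001*h^4 + 15.3863*h^3 + 3.5391*h^2 + 9.271*h - 1.32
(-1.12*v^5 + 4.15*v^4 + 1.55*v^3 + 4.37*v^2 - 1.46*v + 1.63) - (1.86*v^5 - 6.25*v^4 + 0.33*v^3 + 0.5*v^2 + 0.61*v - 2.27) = -2.98*v^5 + 10.4*v^4 + 1.22*v^3 + 3.87*v^2 - 2.07*v + 3.9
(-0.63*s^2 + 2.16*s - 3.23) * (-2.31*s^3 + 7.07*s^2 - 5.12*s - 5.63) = 1.4553*s^5 - 9.4437*s^4 + 25.9581*s^3 - 30.3484*s^2 + 4.3768*s + 18.1849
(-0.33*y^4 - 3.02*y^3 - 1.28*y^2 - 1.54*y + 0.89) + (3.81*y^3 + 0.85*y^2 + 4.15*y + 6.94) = -0.33*y^4 + 0.79*y^3 - 0.43*y^2 + 2.61*y + 7.83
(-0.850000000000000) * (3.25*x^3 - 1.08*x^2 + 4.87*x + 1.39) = -2.7625*x^3 + 0.918*x^2 - 4.1395*x - 1.1815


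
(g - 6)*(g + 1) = g^2 - 5*g - 6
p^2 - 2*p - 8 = (p - 4)*(p + 2)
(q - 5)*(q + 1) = q^2 - 4*q - 5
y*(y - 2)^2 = y^3 - 4*y^2 + 4*y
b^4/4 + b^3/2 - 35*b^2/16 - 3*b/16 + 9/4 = (b/4 + 1/4)*(b - 3/2)^2*(b + 4)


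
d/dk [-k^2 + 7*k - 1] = 7 - 2*k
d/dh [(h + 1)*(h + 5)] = 2*h + 6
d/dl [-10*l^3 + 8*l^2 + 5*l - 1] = -30*l^2 + 16*l + 5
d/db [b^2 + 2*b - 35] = 2*b + 2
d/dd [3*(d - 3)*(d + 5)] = 6*d + 6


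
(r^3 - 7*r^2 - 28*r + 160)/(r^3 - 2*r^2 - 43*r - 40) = (r - 4)/(r + 1)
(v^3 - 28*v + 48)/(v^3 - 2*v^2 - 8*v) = (v^2 + 4*v - 12)/(v*(v + 2))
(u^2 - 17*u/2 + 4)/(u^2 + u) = (u^2 - 17*u/2 + 4)/(u*(u + 1))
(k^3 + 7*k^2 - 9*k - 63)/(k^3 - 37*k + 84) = (k + 3)/(k - 4)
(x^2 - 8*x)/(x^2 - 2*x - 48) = x/(x + 6)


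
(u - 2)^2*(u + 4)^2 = u^4 + 4*u^3 - 12*u^2 - 32*u + 64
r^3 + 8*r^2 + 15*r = r*(r + 3)*(r + 5)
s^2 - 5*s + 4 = (s - 4)*(s - 1)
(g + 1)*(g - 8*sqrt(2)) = g^2 - 8*sqrt(2)*g + g - 8*sqrt(2)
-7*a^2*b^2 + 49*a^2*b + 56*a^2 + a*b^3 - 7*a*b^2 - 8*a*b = (-7*a + b)*(b - 8)*(a*b + a)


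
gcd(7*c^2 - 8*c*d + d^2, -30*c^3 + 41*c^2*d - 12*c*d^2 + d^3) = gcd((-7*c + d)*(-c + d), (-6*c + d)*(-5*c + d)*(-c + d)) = c - d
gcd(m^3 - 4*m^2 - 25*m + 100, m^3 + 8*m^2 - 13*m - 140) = m^2 + m - 20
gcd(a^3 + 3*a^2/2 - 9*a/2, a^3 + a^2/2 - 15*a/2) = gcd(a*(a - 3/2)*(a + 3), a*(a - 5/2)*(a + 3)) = a^2 + 3*a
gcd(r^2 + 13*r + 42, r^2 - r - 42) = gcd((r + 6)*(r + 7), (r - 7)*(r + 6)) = r + 6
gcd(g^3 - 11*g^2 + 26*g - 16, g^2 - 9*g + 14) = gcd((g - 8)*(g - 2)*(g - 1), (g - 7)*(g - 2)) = g - 2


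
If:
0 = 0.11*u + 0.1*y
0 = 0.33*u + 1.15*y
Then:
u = 0.00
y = 0.00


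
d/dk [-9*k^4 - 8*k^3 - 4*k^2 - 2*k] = -36*k^3 - 24*k^2 - 8*k - 2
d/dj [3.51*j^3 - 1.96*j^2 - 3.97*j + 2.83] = 10.53*j^2 - 3.92*j - 3.97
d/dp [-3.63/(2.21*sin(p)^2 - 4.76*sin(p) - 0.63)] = (16.0446*sin(p) - 17.2788)*cos(p)/(-2.21*sin(p)^2 + 4.76*sin(p) + 0.63)^2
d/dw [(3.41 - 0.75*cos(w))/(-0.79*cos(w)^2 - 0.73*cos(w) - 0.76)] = (0.5925*cos(w)^2 - 5.3878*cos(w) - 3.0593)*sin(w)/(0.6241*cos(w)^4 + 1.1534*cos(w)^3 + 1.7337*cos(w)^2 + 1.1096*cos(w) + 0.5776)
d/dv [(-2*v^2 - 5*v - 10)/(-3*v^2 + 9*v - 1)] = (-33*v^2 - 56*v + 95)/(9*v^4 - 54*v^3 + 87*v^2 - 18*v + 1)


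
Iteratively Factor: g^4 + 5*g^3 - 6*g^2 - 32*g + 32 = (g - 1)*(g^3 + 6*g^2 - 32) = (g - 1)*(g + 4)*(g^2 + 2*g - 8) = (g - 2)*(g - 1)*(g + 4)*(g + 4)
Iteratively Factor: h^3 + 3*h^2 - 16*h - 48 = (h + 4)*(h^2 - h - 12) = (h - 4)*(h + 4)*(h + 3)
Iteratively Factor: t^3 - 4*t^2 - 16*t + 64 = (t - 4)*(t^2 - 16) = (t - 4)^2*(t + 4)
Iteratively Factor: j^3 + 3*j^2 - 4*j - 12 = (j + 3)*(j^2 - 4) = (j - 2)*(j + 3)*(j + 2)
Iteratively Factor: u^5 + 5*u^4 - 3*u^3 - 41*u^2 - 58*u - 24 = (u + 1)*(u^4 + 4*u^3 - 7*u^2 - 34*u - 24) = (u - 3)*(u + 1)*(u^3 + 7*u^2 + 14*u + 8) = (u - 3)*(u + 1)^2*(u^2 + 6*u + 8) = (u - 3)*(u + 1)^2*(u + 4)*(u + 2)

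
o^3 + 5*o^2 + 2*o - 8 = (o - 1)*(o + 2)*(o + 4)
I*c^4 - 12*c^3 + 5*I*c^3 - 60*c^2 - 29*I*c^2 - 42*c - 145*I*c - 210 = (c + 5)*(c + 6*I)*(c + 7*I)*(I*c + 1)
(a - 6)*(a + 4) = a^2 - 2*a - 24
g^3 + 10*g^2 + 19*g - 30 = (g - 1)*(g + 5)*(g + 6)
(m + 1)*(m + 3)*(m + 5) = m^3 + 9*m^2 + 23*m + 15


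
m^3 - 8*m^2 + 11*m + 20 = (m - 5)*(m - 4)*(m + 1)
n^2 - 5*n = n*(n - 5)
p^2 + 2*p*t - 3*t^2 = (p - t)*(p + 3*t)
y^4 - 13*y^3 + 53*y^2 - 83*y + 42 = (y - 7)*(y - 3)*(y - 2)*(y - 1)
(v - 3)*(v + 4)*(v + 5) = v^3 + 6*v^2 - 7*v - 60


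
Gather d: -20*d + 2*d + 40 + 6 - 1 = 45 - 18*d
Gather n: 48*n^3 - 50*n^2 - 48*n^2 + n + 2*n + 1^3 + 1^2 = 48*n^3 - 98*n^2 + 3*n + 2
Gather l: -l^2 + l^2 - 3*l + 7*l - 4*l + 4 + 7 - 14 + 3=0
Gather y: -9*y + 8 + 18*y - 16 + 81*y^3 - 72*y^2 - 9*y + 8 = 81*y^3 - 72*y^2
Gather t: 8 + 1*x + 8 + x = 2*x + 16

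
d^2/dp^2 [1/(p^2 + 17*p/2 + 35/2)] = 4*(-4*p^2 - 34*p + (4*p + 17)^2 - 70)/(2*p^2 + 17*p + 35)^3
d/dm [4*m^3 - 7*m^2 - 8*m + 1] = 12*m^2 - 14*m - 8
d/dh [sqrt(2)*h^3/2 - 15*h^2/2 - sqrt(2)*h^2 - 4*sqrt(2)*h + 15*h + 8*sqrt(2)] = 3*sqrt(2)*h^2/2 - 15*h - 2*sqrt(2)*h - 4*sqrt(2) + 15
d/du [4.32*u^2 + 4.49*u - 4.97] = 8.64*u + 4.49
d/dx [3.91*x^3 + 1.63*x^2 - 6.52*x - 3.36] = 11.73*x^2 + 3.26*x - 6.52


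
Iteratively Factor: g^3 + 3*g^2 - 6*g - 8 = (g + 1)*(g^2 + 2*g - 8) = (g + 1)*(g + 4)*(g - 2)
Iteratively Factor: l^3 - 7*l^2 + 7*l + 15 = (l - 3)*(l^2 - 4*l - 5) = (l - 5)*(l - 3)*(l + 1)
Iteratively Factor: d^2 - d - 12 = (d - 4)*(d + 3)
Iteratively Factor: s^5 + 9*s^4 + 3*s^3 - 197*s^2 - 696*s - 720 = (s + 3)*(s^4 + 6*s^3 - 15*s^2 - 152*s - 240) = (s + 3)^2*(s^3 + 3*s^2 - 24*s - 80) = (s + 3)^2*(s + 4)*(s^2 - s - 20) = (s + 3)^2*(s + 4)^2*(s - 5)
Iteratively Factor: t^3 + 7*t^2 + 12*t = (t + 4)*(t^2 + 3*t) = t*(t + 4)*(t + 3)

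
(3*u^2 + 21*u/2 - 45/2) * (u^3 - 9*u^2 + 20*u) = 3*u^5 - 33*u^4/2 - 57*u^3 + 825*u^2/2 - 450*u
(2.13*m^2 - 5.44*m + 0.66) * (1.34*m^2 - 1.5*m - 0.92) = 2.8542*m^4 - 10.4846*m^3 + 7.0848*m^2 + 4.0148*m - 0.6072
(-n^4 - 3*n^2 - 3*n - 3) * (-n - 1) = n^5 + n^4 + 3*n^3 + 6*n^2 + 6*n + 3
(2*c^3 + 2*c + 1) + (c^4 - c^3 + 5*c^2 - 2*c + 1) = c^4 + c^3 + 5*c^2 + 2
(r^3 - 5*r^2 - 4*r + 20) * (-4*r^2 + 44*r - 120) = -4*r^5 + 64*r^4 - 324*r^3 + 344*r^2 + 1360*r - 2400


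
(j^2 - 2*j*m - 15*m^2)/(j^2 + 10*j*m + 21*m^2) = (j - 5*m)/(j + 7*m)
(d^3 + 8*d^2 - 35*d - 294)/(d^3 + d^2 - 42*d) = (d + 7)/d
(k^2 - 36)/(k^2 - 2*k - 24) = (k + 6)/(k + 4)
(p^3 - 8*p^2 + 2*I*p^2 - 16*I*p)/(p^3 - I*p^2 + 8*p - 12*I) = p*(p^2 + 2*p*(-4 + I) - 16*I)/(p^3 - I*p^2 + 8*p - 12*I)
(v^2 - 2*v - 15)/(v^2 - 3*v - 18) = (v - 5)/(v - 6)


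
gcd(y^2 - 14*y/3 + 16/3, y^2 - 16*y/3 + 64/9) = y - 8/3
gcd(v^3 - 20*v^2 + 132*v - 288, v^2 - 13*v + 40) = v - 8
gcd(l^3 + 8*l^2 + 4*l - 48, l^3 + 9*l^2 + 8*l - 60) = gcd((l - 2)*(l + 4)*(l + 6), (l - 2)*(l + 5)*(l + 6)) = l^2 + 4*l - 12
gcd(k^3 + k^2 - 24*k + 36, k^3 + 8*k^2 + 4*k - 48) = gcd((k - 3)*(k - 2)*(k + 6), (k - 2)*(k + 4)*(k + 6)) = k^2 + 4*k - 12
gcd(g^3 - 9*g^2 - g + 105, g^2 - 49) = g - 7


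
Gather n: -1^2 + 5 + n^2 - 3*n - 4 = n^2 - 3*n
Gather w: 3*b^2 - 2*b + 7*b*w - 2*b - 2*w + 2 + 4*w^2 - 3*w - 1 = 3*b^2 - 4*b + 4*w^2 + w*(7*b - 5) + 1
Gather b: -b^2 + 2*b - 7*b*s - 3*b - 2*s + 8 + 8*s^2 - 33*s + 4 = -b^2 + b*(-7*s - 1) + 8*s^2 - 35*s + 12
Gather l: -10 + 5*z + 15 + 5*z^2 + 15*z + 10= 5*z^2 + 20*z + 15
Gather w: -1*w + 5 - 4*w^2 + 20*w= -4*w^2 + 19*w + 5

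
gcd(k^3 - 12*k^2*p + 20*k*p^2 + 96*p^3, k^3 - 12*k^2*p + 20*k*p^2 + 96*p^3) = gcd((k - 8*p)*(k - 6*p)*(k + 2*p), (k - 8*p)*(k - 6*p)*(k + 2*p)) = k^3 - 12*k^2*p + 20*k*p^2 + 96*p^3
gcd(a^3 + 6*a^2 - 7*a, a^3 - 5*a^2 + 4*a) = a^2 - a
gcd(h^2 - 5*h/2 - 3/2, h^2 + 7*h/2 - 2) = 1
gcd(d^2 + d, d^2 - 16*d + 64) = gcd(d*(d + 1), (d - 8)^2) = 1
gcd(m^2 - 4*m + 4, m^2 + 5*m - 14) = m - 2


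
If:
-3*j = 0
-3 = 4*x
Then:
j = 0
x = -3/4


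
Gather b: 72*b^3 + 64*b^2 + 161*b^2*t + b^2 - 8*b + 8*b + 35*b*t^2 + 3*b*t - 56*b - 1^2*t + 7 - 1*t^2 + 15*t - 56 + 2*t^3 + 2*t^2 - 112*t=72*b^3 + b^2*(161*t + 65) + b*(35*t^2 + 3*t - 56) + 2*t^3 + t^2 - 98*t - 49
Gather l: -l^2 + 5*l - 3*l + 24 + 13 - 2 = -l^2 + 2*l + 35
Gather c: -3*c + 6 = 6 - 3*c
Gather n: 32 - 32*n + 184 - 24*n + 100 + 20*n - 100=216 - 36*n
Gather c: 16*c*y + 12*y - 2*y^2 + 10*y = 16*c*y - 2*y^2 + 22*y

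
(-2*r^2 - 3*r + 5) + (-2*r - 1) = -2*r^2 - 5*r + 4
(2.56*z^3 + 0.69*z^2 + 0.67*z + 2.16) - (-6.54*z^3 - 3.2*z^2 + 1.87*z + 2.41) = 9.1*z^3 + 3.89*z^2 - 1.2*z - 0.25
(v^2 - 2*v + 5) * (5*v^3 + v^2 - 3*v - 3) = 5*v^5 - 9*v^4 + 20*v^3 + 8*v^2 - 9*v - 15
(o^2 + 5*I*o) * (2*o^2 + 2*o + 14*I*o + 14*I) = 2*o^4 + 2*o^3 + 24*I*o^3 - 70*o^2 + 24*I*o^2 - 70*o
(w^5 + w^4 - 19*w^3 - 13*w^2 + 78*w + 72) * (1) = w^5 + w^4 - 19*w^3 - 13*w^2 + 78*w + 72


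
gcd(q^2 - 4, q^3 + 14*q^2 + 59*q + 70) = q + 2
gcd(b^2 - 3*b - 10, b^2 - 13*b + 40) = b - 5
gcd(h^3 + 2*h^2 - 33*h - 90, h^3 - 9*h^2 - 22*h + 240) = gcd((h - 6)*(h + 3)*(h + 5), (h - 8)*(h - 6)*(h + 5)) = h^2 - h - 30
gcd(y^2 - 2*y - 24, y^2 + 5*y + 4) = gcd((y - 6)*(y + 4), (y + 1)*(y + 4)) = y + 4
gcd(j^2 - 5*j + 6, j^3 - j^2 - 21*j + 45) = j - 3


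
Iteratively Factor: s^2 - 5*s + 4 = (s - 1)*(s - 4)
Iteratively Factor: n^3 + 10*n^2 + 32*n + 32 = (n + 4)*(n^2 + 6*n + 8) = (n + 2)*(n + 4)*(n + 4)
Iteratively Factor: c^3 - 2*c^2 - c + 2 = (c - 1)*(c^2 - c - 2) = (c - 1)*(c + 1)*(c - 2)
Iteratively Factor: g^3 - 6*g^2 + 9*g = (g - 3)*(g^2 - 3*g) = g*(g - 3)*(g - 3)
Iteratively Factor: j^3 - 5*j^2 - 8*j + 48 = (j + 3)*(j^2 - 8*j + 16) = (j - 4)*(j + 3)*(j - 4)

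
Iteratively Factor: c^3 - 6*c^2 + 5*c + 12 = (c + 1)*(c^2 - 7*c + 12) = (c - 3)*(c + 1)*(c - 4)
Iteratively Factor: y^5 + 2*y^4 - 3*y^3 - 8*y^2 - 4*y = (y)*(y^4 + 2*y^3 - 3*y^2 - 8*y - 4) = y*(y + 2)*(y^3 - 3*y - 2) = y*(y + 1)*(y + 2)*(y^2 - y - 2) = y*(y - 2)*(y + 1)*(y + 2)*(y + 1)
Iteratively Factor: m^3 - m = (m + 1)*(m^2 - m) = (m - 1)*(m + 1)*(m)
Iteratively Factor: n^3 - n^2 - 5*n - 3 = (n - 3)*(n^2 + 2*n + 1) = (n - 3)*(n + 1)*(n + 1)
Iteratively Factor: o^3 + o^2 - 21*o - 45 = (o - 5)*(o^2 + 6*o + 9) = (o - 5)*(o + 3)*(o + 3)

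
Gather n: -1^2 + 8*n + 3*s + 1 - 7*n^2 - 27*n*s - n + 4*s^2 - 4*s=-7*n^2 + n*(7 - 27*s) + 4*s^2 - s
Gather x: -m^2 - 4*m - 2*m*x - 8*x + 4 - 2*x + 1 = -m^2 - 4*m + x*(-2*m - 10) + 5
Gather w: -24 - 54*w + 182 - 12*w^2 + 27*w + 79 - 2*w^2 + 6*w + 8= -14*w^2 - 21*w + 245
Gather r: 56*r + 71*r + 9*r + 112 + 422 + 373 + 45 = 136*r + 952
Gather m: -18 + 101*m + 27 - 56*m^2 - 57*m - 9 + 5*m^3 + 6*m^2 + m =5*m^3 - 50*m^2 + 45*m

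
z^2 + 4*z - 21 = (z - 3)*(z + 7)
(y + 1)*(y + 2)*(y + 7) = y^3 + 10*y^2 + 23*y + 14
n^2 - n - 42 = (n - 7)*(n + 6)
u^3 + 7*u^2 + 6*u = u*(u + 1)*(u + 6)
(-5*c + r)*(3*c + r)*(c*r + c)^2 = -15*c^4*r^2 - 30*c^4*r - 15*c^4 - 2*c^3*r^3 - 4*c^3*r^2 - 2*c^3*r + c^2*r^4 + 2*c^2*r^3 + c^2*r^2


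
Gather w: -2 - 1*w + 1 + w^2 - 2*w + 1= w^2 - 3*w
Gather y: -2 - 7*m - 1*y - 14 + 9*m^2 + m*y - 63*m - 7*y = 9*m^2 - 70*m + y*(m - 8) - 16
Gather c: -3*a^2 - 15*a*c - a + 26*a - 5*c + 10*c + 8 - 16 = -3*a^2 + 25*a + c*(5 - 15*a) - 8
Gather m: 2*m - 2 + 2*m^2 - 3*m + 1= 2*m^2 - m - 1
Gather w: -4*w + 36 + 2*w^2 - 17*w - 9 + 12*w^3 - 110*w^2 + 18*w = 12*w^3 - 108*w^2 - 3*w + 27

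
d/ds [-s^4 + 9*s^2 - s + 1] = -4*s^3 + 18*s - 1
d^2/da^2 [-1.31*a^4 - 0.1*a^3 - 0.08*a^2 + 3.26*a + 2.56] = -15.72*a^2 - 0.6*a - 0.16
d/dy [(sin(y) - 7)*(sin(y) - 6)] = (2*sin(y) - 13)*cos(y)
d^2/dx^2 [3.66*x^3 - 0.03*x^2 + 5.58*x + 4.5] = 21.96*x - 0.06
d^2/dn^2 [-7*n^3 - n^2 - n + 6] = -42*n - 2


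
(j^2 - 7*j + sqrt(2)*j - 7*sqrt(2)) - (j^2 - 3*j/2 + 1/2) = -11*j/2 + sqrt(2)*j - 7*sqrt(2) - 1/2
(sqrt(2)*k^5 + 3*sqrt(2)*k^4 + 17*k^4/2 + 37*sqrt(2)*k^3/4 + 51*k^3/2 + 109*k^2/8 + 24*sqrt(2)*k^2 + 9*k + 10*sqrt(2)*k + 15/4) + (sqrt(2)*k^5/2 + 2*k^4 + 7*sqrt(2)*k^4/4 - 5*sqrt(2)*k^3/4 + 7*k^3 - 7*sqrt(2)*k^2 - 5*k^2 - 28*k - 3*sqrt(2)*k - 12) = 3*sqrt(2)*k^5/2 + 19*sqrt(2)*k^4/4 + 21*k^4/2 + 8*sqrt(2)*k^3 + 65*k^3/2 + 69*k^2/8 + 17*sqrt(2)*k^2 - 19*k + 7*sqrt(2)*k - 33/4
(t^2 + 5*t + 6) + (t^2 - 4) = 2*t^2 + 5*t + 2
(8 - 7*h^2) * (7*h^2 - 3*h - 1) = -49*h^4 + 21*h^3 + 63*h^2 - 24*h - 8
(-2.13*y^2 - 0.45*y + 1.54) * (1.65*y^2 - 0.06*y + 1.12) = -3.5145*y^4 - 0.6147*y^3 + 0.1824*y^2 - 0.5964*y + 1.7248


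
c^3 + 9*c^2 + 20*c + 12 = (c + 1)*(c + 2)*(c + 6)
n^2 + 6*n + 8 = (n + 2)*(n + 4)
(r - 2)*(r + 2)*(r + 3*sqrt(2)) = r^3 + 3*sqrt(2)*r^2 - 4*r - 12*sqrt(2)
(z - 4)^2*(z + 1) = z^3 - 7*z^2 + 8*z + 16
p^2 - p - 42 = (p - 7)*(p + 6)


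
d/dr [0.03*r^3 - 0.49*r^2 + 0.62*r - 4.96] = 0.09*r^2 - 0.98*r + 0.62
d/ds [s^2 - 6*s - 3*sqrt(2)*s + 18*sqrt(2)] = 2*s - 6 - 3*sqrt(2)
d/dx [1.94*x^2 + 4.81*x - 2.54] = 3.88*x + 4.81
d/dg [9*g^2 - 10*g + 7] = 18*g - 10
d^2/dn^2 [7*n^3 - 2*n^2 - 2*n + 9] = 42*n - 4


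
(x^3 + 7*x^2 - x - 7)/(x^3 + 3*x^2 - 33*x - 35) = (x - 1)/(x - 5)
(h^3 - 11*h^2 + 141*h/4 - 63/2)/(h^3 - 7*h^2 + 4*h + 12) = (h^2 - 5*h + 21/4)/(h^2 - h - 2)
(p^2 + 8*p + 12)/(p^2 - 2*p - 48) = (p + 2)/(p - 8)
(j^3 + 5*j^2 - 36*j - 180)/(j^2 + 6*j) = j - 1 - 30/j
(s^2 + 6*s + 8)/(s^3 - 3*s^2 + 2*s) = (s^2 + 6*s + 8)/(s*(s^2 - 3*s + 2))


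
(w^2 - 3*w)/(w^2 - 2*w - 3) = w/(w + 1)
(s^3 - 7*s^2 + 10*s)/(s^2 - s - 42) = s*(-s^2 + 7*s - 10)/(-s^2 + s + 42)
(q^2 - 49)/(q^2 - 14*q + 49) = (q + 7)/(q - 7)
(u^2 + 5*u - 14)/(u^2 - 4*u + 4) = (u + 7)/(u - 2)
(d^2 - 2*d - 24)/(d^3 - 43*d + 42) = (d + 4)/(d^2 + 6*d - 7)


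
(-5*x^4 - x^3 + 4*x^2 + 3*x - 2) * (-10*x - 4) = 50*x^5 + 30*x^4 - 36*x^3 - 46*x^2 + 8*x + 8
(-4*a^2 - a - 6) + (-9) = -4*a^2 - a - 15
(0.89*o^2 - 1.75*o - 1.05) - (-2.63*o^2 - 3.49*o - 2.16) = 3.52*o^2 + 1.74*o + 1.11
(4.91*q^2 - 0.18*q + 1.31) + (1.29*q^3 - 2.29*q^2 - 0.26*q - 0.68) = 1.29*q^3 + 2.62*q^2 - 0.44*q + 0.63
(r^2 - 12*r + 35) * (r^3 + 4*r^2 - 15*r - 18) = r^5 - 8*r^4 - 28*r^3 + 302*r^2 - 309*r - 630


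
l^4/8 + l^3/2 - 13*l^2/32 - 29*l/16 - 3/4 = (l/4 + 1)*(l/2 + 1/4)*(l - 2)*(l + 3/2)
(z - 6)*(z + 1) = z^2 - 5*z - 6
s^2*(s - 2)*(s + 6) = s^4 + 4*s^3 - 12*s^2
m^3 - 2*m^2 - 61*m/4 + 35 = (m - 7/2)*(m - 5/2)*(m + 4)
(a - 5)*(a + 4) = a^2 - a - 20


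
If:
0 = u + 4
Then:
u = -4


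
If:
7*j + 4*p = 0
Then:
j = -4*p/7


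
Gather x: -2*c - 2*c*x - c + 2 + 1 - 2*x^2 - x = -3*c - 2*x^2 + x*(-2*c - 1) + 3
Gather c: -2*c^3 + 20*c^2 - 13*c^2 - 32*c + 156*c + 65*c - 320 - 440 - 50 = -2*c^3 + 7*c^2 + 189*c - 810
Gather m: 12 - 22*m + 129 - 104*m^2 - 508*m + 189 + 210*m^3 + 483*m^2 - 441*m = 210*m^3 + 379*m^2 - 971*m + 330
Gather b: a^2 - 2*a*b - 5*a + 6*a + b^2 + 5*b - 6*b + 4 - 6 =a^2 + a + b^2 + b*(-2*a - 1) - 2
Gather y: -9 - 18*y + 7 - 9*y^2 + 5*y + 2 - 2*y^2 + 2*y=-11*y^2 - 11*y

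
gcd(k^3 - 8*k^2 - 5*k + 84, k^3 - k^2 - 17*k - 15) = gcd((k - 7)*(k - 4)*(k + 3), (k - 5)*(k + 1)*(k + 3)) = k + 3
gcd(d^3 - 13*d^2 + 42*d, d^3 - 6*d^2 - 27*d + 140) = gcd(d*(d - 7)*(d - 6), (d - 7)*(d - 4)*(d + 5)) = d - 7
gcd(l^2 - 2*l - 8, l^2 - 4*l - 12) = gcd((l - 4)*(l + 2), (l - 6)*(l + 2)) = l + 2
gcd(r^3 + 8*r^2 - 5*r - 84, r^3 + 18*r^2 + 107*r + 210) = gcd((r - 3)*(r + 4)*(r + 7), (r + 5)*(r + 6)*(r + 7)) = r + 7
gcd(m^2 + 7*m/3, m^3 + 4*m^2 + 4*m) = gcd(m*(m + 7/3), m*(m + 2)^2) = m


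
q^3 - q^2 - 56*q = q*(q - 8)*(q + 7)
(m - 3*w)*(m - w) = m^2 - 4*m*w + 3*w^2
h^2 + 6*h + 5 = (h + 1)*(h + 5)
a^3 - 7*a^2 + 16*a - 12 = (a - 3)*(a - 2)^2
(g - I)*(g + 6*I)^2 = g^3 + 11*I*g^2 - 24*g + 36*I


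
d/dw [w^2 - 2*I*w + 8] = 2*w - 2*I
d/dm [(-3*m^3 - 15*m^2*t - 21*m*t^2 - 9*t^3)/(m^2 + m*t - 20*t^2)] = 3*(-m^4 - 2*m^3*t + 62*m^2*t^2 + 206*m*t^3 + 143*t^4)/(m^4 + 2*m^3*t - 39*m^2*t^2 - 40*m*t^3 + 400*t^4)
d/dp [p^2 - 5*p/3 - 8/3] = 2*p - 5/3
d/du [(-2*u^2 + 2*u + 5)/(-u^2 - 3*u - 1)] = (8*u^2 + 14*u + 13)/(u^4 + 6*u^3 + 11*u^2 + 6*u + 1)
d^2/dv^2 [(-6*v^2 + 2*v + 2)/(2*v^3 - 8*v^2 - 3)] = 4*(-12*v^6 + 12*v^5 - 24*v^4 - 190*v^3 + 444*v^2 - 54*v - 51)/(8*v^9 - 96*v^8 + 384*v^7 - 548*v^6 + 288*v^5 - 576*v^4 + 54*v^3 - 216*v^2 - 27)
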